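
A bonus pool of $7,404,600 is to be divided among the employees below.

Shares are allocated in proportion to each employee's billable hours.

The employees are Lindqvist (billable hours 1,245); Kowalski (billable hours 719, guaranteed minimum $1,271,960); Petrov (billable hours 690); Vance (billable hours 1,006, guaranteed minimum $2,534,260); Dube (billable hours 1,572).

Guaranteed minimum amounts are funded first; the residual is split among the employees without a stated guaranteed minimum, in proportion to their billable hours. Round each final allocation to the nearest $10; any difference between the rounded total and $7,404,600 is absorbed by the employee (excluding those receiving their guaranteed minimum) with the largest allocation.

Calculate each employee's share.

Fund the minimums — Kowalski $1,271,960; Vance $2,534,260. Balance $3,598,380.
Balance split over remaining billable hours 3,507: Lindqvist 1,277,440.29 → $1,277,440; Petrov 707,978.96 → $707,980; Dube 1,612,960.75 → $1,612,960.

Lindqvist: $1,277,440; Kowalski: $1,271,960; Petrov: $707,980; Vance: $2,534,260; Dube: $1,612,960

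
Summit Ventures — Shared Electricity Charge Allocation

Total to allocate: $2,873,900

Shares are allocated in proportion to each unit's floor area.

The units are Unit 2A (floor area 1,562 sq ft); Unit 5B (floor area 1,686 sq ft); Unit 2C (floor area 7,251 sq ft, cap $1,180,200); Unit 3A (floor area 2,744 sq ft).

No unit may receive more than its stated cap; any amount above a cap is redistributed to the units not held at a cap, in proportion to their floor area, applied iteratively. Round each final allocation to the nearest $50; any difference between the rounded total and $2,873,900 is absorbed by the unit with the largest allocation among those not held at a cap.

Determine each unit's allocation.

Unit 2A: $441,500 · Unit 5B: $476,550 · Unit 2C: $1,180,200 · Unit 3A: $775,650

Sum of floor area: 13,243.
Pro-rata shares before constraints: Unit 2A 338,973.93; Unit 5B 365,883.52; Unit 2C 1,573,559.53; Unit 3A 595,483.02.
Held at cap: Unit 2C ($1,180,200); residual $1,693,700 reallocated over remaining floor area 5,992.
Redistributed shares: Unit 2A 441,515.25 → $441,500; Unit 5B 476,565.12 → $476,550; Unit 3A 775,619.63 → $775,600.
Rounding difference +$50 applied to Unit 3A → $775,650.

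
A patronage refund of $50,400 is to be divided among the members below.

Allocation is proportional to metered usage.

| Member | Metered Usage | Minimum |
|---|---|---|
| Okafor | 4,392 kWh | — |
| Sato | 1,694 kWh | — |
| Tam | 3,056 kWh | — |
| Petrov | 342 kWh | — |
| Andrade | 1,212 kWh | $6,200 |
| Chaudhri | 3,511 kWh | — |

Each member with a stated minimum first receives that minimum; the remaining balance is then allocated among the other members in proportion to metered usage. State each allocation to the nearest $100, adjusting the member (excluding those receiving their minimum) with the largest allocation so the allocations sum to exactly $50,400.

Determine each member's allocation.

Guaranteed amounts: Andrade $6,200. Balance $44,200.
Balance split over remaining metered usage 12,995: Okafor 14,938.55 → $14,900; Sato 5,761.82 → $5,800; Tam 10,394.40 → $10,400; Petrov 1,163.25 → $1,200; Chaudhri 11,941.99 → $11,900.

Okafor: $14,900 · Sato: $5,800 · Tam: $10,400 · Petrov: $1,200 · Andrade: $6,200 · Chaudhri: $11,900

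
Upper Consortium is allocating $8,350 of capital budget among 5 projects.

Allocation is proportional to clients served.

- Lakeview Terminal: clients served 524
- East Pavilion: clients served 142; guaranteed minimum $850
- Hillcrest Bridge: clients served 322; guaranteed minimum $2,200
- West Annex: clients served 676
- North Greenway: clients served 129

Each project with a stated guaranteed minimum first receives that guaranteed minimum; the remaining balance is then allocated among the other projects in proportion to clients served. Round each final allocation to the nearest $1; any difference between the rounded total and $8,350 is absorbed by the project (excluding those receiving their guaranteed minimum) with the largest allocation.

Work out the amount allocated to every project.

Fund the minimums — East Pavilion $850; Hillcrest Bridge $2,200. Balance $5,300.
Balance split over remaining clients served 1,329: Lakeview Terminal 2,089.69 → $2,090; West Annex 2,695.86 → $2,696; North Greenway 514.45 → $514.

Lakeview Terminal: $2,090 · East Pavilion: $850 · Hillcrest Bridge: $2,200 · West Annex: $2,696 · North Greenway: $514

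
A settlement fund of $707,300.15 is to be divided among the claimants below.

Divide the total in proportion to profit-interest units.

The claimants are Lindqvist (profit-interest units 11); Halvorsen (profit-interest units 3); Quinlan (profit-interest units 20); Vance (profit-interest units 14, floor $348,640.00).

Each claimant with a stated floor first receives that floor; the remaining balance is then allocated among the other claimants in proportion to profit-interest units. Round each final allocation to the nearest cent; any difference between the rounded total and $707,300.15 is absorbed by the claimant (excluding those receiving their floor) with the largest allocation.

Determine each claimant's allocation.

Minimums first: Vance $348,640.00. Balance $358,660.15.
Balance split over remaining profit-interest units 34: Lindqvist 116,037.1074 → $116,037.11; Halvorsen 31,646.4838 → $31,646.48; Quinlan 210,976.5588 → $210,976.56.

Lindqvist: $116,037.11 · Halvorsen: $31,646.48 · Quinlan: $210,976.56 · Vance: $348,640.00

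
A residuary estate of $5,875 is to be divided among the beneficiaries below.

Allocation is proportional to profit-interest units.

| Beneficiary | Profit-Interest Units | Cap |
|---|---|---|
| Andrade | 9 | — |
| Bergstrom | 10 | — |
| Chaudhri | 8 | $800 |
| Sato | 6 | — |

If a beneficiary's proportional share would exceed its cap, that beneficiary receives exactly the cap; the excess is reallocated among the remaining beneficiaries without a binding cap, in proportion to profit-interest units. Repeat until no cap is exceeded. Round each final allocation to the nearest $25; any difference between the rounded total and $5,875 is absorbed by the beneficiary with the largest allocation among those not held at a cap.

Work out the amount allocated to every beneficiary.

Sum of profit-interest units: 33.
Pro-rata shares before constraints: Andrade 1,602.27; Bergstrom 1,780.30; Chaudhri 1,424.24; Sato 1,068.18.
Cap binds for Chaudhri ($800); remaining pool $5,075 reallocated over remaining profit-interest units 25.
Redistributed shares: Andrade 1,827.00 → $1,825; Bergstrom 2,030.00 → $2,025; Sato 1,218.00 → $1,225.

Andrade: $1,825 · Bergstrom: $2,025 · Chaudhri: $800 · Sato: $1,225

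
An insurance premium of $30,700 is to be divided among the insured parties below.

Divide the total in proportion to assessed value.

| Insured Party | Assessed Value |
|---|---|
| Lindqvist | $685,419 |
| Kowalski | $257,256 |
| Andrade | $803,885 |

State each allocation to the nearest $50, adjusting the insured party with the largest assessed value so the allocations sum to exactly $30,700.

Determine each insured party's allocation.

Lindqvist: $12,050 | Kowalski: $4,500 | Andrade: $14,150

Combined assessed value = 685,419 + 257,256 + 803,885 = 1,746,560.
Unrounded shares: Lindqvist 12,047.89; Kowalski 4,521.89; Andrade 14,130.22.
After rounding ($50): Lindqvist $12,050; Kowalski $4,500; Andrade $14,150. Sum = $30,700.
Rounded total matches; no reconciliation needed.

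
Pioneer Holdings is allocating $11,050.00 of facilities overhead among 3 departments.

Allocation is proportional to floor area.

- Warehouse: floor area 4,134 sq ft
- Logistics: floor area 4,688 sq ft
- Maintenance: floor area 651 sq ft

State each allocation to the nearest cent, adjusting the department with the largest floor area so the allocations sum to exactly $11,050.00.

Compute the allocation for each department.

Total floor area = 4,134 + 4,688 + 651 = 9,473.
Raw shares: Warehouse 4,822.1999; Logistics 5,468.4261; Maintenance 759.3740.
At nearest cent: Warehouse $4,822.20; Logistics $5,468.43; Maintenance $759.37. Sum = $11,050.00.
Rounded total matches; no reconciliation needed.

Warehouse: $4,822.20; Logistics: $5,468.43; Maintenance: $759.37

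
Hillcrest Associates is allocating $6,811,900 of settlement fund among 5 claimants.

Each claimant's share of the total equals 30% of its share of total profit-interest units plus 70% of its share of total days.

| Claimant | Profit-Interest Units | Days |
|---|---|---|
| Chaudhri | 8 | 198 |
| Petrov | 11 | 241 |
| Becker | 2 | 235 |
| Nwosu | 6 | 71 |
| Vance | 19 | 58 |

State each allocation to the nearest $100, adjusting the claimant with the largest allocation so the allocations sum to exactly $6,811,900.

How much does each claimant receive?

Chaudhri: $1,531,200 · Petrov: $1,919,700 · Becker: $1,484,300 · Nwosu: $688,200 · Vance: $1,188,500

Totals — profit-interest units 46, days 803.
Blended shares (30% profit-interest units + 70% days): Chaudhri 0.2248; Petrov 0.2818; Becker 0.2179; Nwosu 0.1010; Vance 0.1745.
Proportional shares: Chaudhri 1,531,156.08; Petrov 1,919,772.60; Becker 1,484,314.82; Nwosu 688,160.87; Vance 1,188,495.64.
After rounding ($100): Chaudhri $1,531,200; Petrov $1,919,800; Becker $1,484,300; Nwosu $688,200; Vance $1,188,500. Sum = $6,812,000.
Difference $6,811,900 − $6,812,000 = −$100 applied to largest allocation (Petrov): Petrov becomes $1,919,700.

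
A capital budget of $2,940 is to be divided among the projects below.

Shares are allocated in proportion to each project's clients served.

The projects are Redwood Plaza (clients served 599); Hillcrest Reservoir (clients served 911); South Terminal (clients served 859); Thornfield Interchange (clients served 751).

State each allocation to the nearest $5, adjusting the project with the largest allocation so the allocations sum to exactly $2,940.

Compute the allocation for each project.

Redwood Plaza: $565; Hillcrest Reservoir: $855; South Terminal: $810; Thornfield Interchange: $710

Clients served total: 3,120.
Unrounded shares: Redwood Plaza 599/3,120 × $2,940 = 564.44; Hillcrest Reservoir 911/3,120 × $2,940 = 858.44; South Terminal 859/3,120 × $2,940 = 809.44; Thornfield Interchange 751/3,120 × $2,940 = 707.67.
At nearest $5: Redwood Plaza $565; Hillcrest Reservoir $860; South Terminal $810; Thornfield Interchange $710. Sum = $2,945.
Difference $2,940 − $2,945 = −$5 applied to largest allocation (Hillcrest Reservoir): Hillcrest Reservoir becomes $855.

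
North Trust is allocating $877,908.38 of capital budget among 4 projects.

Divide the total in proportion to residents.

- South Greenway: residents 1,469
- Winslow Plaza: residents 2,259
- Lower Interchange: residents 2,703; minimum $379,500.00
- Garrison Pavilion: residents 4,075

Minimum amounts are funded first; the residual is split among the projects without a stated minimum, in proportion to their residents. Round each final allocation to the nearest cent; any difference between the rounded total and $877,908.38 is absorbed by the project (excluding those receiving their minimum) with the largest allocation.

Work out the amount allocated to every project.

South Greenway: $93,830.82 · Winslow Plaza: $144,291.24 · Lower Interchange: $379,500.00 · Garrison Pavilion: $260,286.32

Fund the minimums — Lower Interchange $379,500.00. Balance $498,408.38.
Balance split over remaining residents 7,803: South Greenway 93,830.8228 → $93,830.82; Winslow Plaza 144,291.2380 → $144,291.24; Garrison Pavilion 260,286.3192 → $260,286.32.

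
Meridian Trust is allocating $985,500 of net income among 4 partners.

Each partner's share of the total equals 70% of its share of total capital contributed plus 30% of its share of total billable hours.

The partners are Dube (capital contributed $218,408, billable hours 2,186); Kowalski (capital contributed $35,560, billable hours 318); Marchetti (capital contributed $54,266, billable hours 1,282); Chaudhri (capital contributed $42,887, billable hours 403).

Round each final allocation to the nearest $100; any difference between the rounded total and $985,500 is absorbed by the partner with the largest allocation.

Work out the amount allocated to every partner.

Dube: $583,400 | Kowalski: $92,300 | Marchetti: $197,100 | Chaudhri: $112,700

Totals — capital contributed 351,121, billable hours 4,189.
Composite weights (70% capital contributed + 30% billable hours): Dube 0.5920; Kowalski 0.0937; Marchetti 0.2000; Chaudhri 0.1144.
Pro-rata amounts: Dube 583,390.66; Kowalski 92,308.70; Marchetti 197,097.42; Chaudhri 112,703.22.
Rounded to nearest $100: Dube $583,400; Kowalski $92,300; Marchetti $197,100; Chaudhri $112,700. Sum = $985,500.
Sum already equals the total — no adjustment.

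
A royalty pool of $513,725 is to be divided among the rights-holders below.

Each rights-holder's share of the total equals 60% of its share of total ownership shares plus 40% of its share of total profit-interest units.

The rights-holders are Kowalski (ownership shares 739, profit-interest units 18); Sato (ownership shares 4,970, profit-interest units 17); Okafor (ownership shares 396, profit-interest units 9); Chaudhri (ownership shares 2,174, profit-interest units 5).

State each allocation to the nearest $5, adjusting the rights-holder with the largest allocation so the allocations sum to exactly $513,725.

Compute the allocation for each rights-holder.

Kowalski: $103,000; Sato: $256,330; Okafor: $52,485; Chaudhri: $101,910

Totals — ownership shares 8,279, profit-interest units 49.
Blended shares (60% ownership shares + 40% profit-interest units): Kowalski 0.2005; Sato 0.4990; Okafor 0.1022; Chaudhri 0.1984.
Unrounded shares: Kowalski 102,999.79; Sato 256,330.25; Okafor 52,486.52; Chaudhri 101,908.44.
After rounding ($5): Kowalski $103,000; Sato $256,330; Okafor $52,485; Chaudhri $101,910. Sum = $513,725.
Rounded total matches; no reconciliation needed.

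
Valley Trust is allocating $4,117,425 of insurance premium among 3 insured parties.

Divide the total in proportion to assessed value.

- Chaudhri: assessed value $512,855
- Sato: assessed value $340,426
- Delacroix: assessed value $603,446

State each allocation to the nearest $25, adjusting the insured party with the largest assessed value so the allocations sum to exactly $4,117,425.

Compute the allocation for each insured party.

Sum of assessed value: 1,456,727.
Pro-rata amounts: Chaudhri 512,855/1,456,727 × $4,117,425 = 1,449,579.78; Sato 340,426/1,456,727 × $4,117,425 = 962,210.85; Delacroix 603,446/1,456,727 × $4,117,425 = 1,705,634.38.
After rounding ($25): Chaudhri $1,449,575; Sato $962,200; Delacroix $1,705,625. Sum = $4,117,400.
Difference $4,117,425 − $4,117,400 = +$25 applied to largest assessed value (Delacroix): Delacroix becomes $1,705,650.

Chaudhri: $1,449,575 | Sato: $962,200 | Delacroix: $1,705,650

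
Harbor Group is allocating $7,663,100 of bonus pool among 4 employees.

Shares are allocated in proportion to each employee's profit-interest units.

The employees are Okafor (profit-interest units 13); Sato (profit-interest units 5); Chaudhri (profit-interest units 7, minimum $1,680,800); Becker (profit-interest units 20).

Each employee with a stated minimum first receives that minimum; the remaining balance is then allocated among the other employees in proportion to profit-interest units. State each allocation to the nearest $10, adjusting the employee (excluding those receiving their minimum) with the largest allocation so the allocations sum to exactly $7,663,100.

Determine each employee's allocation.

Fund the minimums — Chaudhri $1,680,800. Balance $5,982,300.
Balance split over remaining profit-interest units 38: Okafor 2,046,576.32 → $2,046,580; Sato 787,144.74 → $787,140; Becker 3,148,578.95 → $3,148,580.

Okafor: $2,046,580 · Sato: $787,140 · Chaudhri: $1,680,800 · Becker: $3,148,580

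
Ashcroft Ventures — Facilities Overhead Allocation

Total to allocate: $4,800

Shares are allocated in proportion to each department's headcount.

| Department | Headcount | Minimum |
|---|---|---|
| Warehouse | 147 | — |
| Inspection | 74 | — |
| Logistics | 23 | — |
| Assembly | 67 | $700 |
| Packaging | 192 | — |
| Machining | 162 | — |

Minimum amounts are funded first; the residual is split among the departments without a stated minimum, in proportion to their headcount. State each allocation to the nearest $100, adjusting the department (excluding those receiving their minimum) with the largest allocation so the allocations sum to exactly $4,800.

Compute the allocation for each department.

Guaranteed amounts: Assembly $700. Remaining pool $4,100.
Remaining pool split over remaining headcount 598: Warehouse 1,007.86 → $1,000; Inspection 507.36 → $500; Logistics 157.69 → $200; Packaging 1,316.39 → $1,300; Machining 1,110.70 → $1,100.

Warehouse: $1,000 | Inspection: $500 | Logistics: $200 | Assembly: $700 | Packaging: $1,300 | Machining: $1,100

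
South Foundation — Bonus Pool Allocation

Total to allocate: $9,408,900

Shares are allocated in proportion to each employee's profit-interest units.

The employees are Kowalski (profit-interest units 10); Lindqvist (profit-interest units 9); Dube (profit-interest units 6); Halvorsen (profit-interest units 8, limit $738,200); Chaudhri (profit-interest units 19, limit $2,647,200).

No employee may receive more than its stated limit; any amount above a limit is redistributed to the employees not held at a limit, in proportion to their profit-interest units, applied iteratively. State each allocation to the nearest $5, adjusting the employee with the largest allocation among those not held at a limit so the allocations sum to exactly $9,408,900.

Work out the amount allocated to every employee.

Kowalski: $2,409,400 | Lindqvist: $2,168,460 | Dube: $1,445,640 | Halvorsen: $738,200 | Chaudhri: $2,647,200

Total profit-interest units = 52.
Proportional shares (ignoring caps): Kowalski 1,809,403.85; Lindqvist 1,628,463.46; Dube 1,085,642.31; Halvorsen 1,447,523.08; Chaudhri 3,437,867.31.
Cap binds for Halvorsen ($738,200), Chaudhri ($2,647,200); balance $6,023,500 reallocated over remaining profit-interest units 25.
Redistributed shares: Kowalski 2,409,400.00 → $2,409,400; Lindqvist 2,168,460.00 → $2,168,460; Dube 1,445,640.00 → $1,445,640.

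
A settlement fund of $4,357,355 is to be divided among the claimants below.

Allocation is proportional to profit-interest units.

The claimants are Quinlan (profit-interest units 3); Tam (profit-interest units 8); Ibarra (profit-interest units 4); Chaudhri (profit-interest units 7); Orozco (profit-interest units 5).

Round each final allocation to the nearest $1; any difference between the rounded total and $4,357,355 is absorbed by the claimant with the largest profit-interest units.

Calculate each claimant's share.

Quinlan: $484,151 | Tam: $1,291,067 | Ibarra: $645,534 | Chaudhri: $1,129,685 | Orozco: $806,918

Profit-interest units total: 27.
Unrounded shares: Quinlan 3/27 × $4,357,355 = 484,150.56; Tam 8/27 × $4,357,355 = 1,291,068.15; Ibarra 4/27 × $4,357,355 = 645,534.07; Chaudhri 7/27 × $4,357,355 = 1,129,684.63; Orozco 5/27 × $4,357,355 = 806,917.59.
After rounding ($1): Quinlan $484,151; Tam $1,291,068; Ibarra $645,534; Chaudhri $1,129,685; Orozco $806,918. Sum = $4,357,356.
Difference $4,357,355 − $4,357,356 = −$1 applied to largest profit-interest units (Tam): Tam becomes $1,291,067.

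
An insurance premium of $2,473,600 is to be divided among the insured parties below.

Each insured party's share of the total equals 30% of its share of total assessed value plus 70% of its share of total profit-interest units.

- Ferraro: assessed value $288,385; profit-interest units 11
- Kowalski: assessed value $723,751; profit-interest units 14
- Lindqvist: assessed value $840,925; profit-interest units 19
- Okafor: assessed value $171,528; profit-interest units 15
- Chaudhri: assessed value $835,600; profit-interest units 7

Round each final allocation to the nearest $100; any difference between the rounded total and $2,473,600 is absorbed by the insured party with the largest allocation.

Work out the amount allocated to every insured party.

Ferraro: $363,400; Kowalski: $555,100; Lindqvist: $716,700; Okafor: $438,000; Chaudhri: $400,400

Totals — assessed value 2,860,189, profit-interest units 66.
Blended shares (30% assessed value + 70% profit-interest units): Ferraro 0.1469; Kowalski 0.2244; Lindqvist 0.2897; Okafor 0.1771; Chaudhri 0.1619.
Raw shares: Ferraro 363,408.55; Kowalski 555,070.32; Lindqvist 716,647.04; Okafor 438,030.45; Chaudhri 400,443.64.
Rounded to nearest $100: Ferraro $363,400; Kowalski $555,100; Lindqvist $716,600; Okafor $438,000; Chaudhri $400,400. Sum = $2,473,500.
Difference $2,473,600 − $2,473,500 = +$100 applied to largest allocation (Lindqvist): Lindqvist becomes $716,700.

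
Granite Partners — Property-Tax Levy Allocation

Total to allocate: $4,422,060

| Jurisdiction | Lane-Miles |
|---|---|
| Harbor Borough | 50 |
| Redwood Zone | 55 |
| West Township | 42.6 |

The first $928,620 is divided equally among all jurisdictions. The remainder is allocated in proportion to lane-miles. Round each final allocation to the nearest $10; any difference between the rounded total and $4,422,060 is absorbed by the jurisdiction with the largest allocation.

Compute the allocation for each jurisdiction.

Harbor Borough: $1,492,950 · Redwood Zone: $1,611,300 · West Township: $1,317,810

First tranche $928,620 split equally: $309,540 each.
Remainder $3,493,440 by lane-miles (total 147.6): Harbor Borough 1,183,414.63 → $1,183,410; Redwood Zone 1,301,756.10 → $1,301,760; West Township 1,008,269.27 → $1,008,270.
Totals: Harbor Borough $309,540 + $1,183,410 = $1,492,950; Redwood Zone $309,540 + $1,301,760 = $1,611,300; West Township $309,540 + $1,008,270 = $1,317,810.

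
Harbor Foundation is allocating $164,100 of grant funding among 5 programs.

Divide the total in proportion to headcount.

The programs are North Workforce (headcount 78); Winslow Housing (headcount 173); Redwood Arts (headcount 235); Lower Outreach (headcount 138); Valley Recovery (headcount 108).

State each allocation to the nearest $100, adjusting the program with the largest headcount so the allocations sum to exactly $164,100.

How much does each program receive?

Headcount total: 78 + 173 + 235 + 138 + 108 = 732.
Proportional shares: North Workforce 17,486.07; Winslow Housing 38,783.20; Redwood Arts 52,682.38; Lower Outreach 30,936.89; Valley Recovery 24,211.48.
Rounded to nearest $100: North Workforce $17,500; Winslow Housing $38,800; Redwood Arts $52,700; Lower Outreach $30,900; Valley Recovery $24,200. Sum = $164,100.
Sum already equals the total — no adjustment.

North Workforce: $17,500 | Winslow Housing: $38,800 | Redwood Arts: $52,700 | Lower Outreach: $30,900 | Valley Recovery: $24,200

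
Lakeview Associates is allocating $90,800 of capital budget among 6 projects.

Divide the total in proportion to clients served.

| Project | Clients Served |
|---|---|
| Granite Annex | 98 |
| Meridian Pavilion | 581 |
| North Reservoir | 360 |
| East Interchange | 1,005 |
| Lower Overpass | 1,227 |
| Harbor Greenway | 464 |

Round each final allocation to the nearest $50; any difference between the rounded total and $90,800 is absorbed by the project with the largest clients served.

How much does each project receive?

Granite Annex: $2,400 | Meridian Pavilion: $14,100 | North Reservoir: $8,750 | East Interchange: $24,450 | Lower Overpass: $29,800 | Harbor Greenway: $11,300

Clients served total: 98 + 581 + 360 + 1,005 + 1,227 + 464 = 3,735.
Proportional shares: Granite Annex 2,382.44; Meridian Pavilion 14,124.44; North Reservoir 8,751.81; East Interchange 24,432.13; Lower Overpass 29,829.08; Harbor Greenway 11,280.11.
Rounded to nearest $50: Granite Annex $2,400; Meridian Pavilion $14,100; North Reservoir $8,750; East Interchange $24,450; Lower Overpass $29,850; Harbor Greenway $11,300. Sum = $90,850.
Difference $90,800 − $90,850 = −$50 applied to largest clients served (Lower Overpass): Lower Overpass becomes $29,800.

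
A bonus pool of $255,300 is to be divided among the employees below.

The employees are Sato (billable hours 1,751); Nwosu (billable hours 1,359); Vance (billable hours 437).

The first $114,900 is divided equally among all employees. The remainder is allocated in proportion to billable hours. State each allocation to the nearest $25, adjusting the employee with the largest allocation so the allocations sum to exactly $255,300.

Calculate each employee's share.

Equal tier: $114,900 ÷ 3 = $38,300 apiece.
Remainder $140,400 by billable hours (total 3,547): Sato 69,309.39 → $69,300; Nwosu 53,792.95 → $53,800; Vance 17,297.66 → $17,300.
Totals: Sato $38,300 + $69,300 = $107,600; Nwosu $38,300 + $53,800 = $92,100; Vance $38,300 + $17,300 = $55,600.

Sato: $107,600 · Nwosu: $92,100 · Vance: $55,600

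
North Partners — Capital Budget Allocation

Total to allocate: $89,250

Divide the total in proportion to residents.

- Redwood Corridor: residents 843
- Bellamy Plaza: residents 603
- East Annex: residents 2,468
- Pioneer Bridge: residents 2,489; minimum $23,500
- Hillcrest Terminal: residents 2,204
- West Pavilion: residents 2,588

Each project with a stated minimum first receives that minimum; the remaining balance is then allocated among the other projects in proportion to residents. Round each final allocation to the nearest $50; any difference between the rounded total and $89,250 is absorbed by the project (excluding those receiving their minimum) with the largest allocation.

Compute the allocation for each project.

Guaranteed amounts: Pioneer Bridge $23,500. Balance $65,750.
Balance split over remaining residents 8,706: Redwood Corridor 6,366.56 → $6,350; Bellamy Plaza 4,554.01 → $4,550; East Annex 18,638.98 → $18,650; Hillcrest Terminal 16,645.19 → $16,650; West Pavilion 19,545.26 → $19,550.

Redwood Corridor: $6,350 · Bellamy Plaza: $4,550 · East Annex: $18,650 · Pioneer Bridge: $23,500 · Hillcrest Terminal: $16,650 · West Pavilion: $19,550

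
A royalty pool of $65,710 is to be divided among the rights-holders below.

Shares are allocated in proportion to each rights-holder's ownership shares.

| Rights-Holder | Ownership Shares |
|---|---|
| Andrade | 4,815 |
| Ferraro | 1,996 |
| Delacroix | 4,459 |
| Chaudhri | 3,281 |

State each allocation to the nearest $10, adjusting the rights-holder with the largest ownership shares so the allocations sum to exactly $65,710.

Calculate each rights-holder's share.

Combined ownership shares = 4,815 + 1,996 + 4,459 + 3,281 = 14,551.
Unrounded shares: Andrade 21,743.77; Ferraro 9,013.62; Delacroix 20,136.13; Chaudhri 14,816.47.
Rounded to nearest $10: Andrade $21,740; Ferraro $9,010; Delacroix $20,140; Chaudhri $14,820. Sum = $65,710.
Sum already equals the total — no adjustment.

Andrade: $21,740; Ferraro: $9,010; Delacroix: $20,140; Chaudhri: $14,820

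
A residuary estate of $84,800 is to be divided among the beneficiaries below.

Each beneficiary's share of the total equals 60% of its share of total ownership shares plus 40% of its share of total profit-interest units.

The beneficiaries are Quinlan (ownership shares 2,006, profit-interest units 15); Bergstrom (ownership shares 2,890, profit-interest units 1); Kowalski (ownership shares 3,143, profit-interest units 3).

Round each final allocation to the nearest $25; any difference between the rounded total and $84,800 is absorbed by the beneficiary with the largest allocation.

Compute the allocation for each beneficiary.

Ownership shares total 8,039; profit-interest units total 19.
Combined weights (60% ownership shares + 40% profit-interest units): Quinlan 0.4655; Bergstrom 0.2368; Kowalski 0.2977.
Unrounded shares: Quinlan 39,475.21; Bergstrom 20,076.49; Kowalski 25,248.29.
After rounding ($25): Quinlan $39,475; Bergstrom $20,075; Kowalski $25,250. Sum = $84,800.
Rounded total matches; no reconciliation needed.

Quinlan: $39,475 · Bergstrom: $20,075 · Kowalski: $25,250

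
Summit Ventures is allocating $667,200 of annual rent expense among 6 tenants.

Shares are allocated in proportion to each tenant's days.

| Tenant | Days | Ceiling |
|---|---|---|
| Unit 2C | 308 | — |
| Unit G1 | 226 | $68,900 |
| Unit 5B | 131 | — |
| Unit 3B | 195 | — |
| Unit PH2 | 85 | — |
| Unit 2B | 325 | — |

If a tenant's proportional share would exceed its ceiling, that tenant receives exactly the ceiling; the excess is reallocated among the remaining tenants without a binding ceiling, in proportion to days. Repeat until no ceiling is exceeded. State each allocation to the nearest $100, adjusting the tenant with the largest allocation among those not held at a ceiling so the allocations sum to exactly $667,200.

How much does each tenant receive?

Combined days = 1,270.
Proportional shares (ignoring caps): Unit 2C 161,809.13; Unit G1 118,730.08; Unit 5B 68,821.42; Unit 3B 102,444.09; Unit PH2 44,655.12; Unit 2B 170,740.16.
Cap binds for Unit G1 ($68,900); residual $598,300 reallocated over remaining days 1,044.
Shares after redistribution: Unit 2C 176,509.96 → $176,500; Unit 5B 75,074.04 → $75,100; Unit 3B 111,751.44 → $111,800; Unit PH2 48,712.16 → $48,700; Unit 2B 186,252.39 → $186,300.
Rounding difference −$100 applied to Unit 2B → $186,200.

Unit 2C: $176,500 · Unit G1: $68,900 · Unit 5B: $75,100 · Unit 3B: $111,800 · Unit PH2: $48,700 · Unit 2B: $186,200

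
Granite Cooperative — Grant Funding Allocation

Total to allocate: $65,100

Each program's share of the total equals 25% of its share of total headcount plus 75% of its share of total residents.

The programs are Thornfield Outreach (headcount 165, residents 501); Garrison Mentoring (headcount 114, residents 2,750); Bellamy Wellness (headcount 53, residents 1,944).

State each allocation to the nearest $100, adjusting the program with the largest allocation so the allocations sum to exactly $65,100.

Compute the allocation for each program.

Thornfield Outreach: $12,800; Garrison Mentoring: $31,400; Bellamy Wellness: $20,900

Headcount total 332; residents total 5,195.
Combined weights (25% headcount + 75% residents): Thornfield Outreach 0.1966; Garrison Mentoring 0.4829; Bellamy Wellness 0.3206.
Unrounded shares: Thornfield Outreach 12,797.11; Garrison Mentoring 31,434.17; Bellamy Wellness 20,868.72.
At nearest $100: Thornfield Outreach $12,800; Garrison Mentoring $31,400; Bellamy Wellness $20,900. Sum = $65,100.
Rounded total matches; no reconciliation needed.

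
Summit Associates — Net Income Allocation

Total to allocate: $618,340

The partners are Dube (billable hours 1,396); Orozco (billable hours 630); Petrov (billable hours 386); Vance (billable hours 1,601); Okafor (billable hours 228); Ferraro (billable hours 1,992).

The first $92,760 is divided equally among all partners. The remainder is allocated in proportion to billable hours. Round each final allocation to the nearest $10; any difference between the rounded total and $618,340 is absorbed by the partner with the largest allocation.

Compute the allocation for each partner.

Equal tier: $92,760 ÷ 6 = $15,460 apiece.
Remainder $525,580 by billable hours (total 6,233): Dube 117,713.73 → $117,710; Orozco 53,122.96 → $53,120; Petrov 32,548.35 → $32,550; Vance 134,999.77 → $135,000; Okafor 19,225.45 → $19,230; Ferraro 167,969.74 → $167,970.
Totals: Dube $15,460 + $117,710 = $133,170; Orozco $15,460 + $53,120 = $68,580; Petrov $15,460 + $32,550 = $48,010; Vance $15,460 + $135,000 = $150,460; Okafor $15,460 + $19,230 = $34,690; Ferraro $15,460 + $167,970 = $183,430.

Dube: $133,170; Orozco: $68,580; Petrov: $48,010; Vance: $150,460; Okafor: $34,690; Ferraro: $183,430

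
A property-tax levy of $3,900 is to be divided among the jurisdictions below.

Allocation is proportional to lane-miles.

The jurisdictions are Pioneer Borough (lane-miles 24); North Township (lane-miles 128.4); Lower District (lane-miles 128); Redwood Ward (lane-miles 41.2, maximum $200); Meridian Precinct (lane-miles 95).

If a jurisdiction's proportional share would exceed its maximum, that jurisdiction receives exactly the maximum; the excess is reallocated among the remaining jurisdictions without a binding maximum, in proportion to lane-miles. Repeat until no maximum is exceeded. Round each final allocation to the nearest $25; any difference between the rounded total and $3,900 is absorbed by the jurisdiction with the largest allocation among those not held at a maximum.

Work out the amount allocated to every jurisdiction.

Pioneer Borough: $225; North Township: $1,300; Lower District: $1,250; Redwood Ward: $200; Meridian Precinct: $925

Lane-miles total: 416.6.
Proportional shares (ignoring caps): Pioneer Borough 224.68; North Township 1,202.02; Lower District 1,198.27; Redwood Ward 385.69; Meridian Precinct 889.34.
Capped: Redwood Ward ($200); residual $3,700 reallocated over remaining lane-miles 375.4.
Remaining shares: Pioneer Borough 236.55 → $225; North Township 1,265.53 → $1,275; Lower District 1,261.59 → $1,250; Meridian Precinct 936.33 → $925.
Rounding difference +$25 applied to North Township → $1,300.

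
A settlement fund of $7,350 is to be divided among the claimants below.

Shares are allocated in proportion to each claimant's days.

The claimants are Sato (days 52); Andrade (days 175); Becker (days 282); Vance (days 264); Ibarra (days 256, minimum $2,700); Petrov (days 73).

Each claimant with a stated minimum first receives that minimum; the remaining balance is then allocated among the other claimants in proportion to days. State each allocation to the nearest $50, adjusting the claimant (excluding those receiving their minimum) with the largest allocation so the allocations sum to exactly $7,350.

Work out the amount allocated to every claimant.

Fund the minimums — Ibarra $2,700. Balance $4,650.
Balance split over remaining days 846: Sato 285.82 → $300; Andrade 961.88 → $950; Becker 1,550.00 → $1,550; Vance 1,451.06 → $1,450; Petrov 401.24 → $400.

Sato: $300 | Andrade: $950 | Becker: $1,550 | Vance: $1,450 | Ibarra: $2,700 | Petrov: $400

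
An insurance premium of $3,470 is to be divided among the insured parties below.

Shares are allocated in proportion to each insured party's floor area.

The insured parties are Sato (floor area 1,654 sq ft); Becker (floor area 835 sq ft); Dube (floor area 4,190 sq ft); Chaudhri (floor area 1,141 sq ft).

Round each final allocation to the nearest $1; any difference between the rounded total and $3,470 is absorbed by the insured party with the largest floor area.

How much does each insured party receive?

Sato: $734 | Becker: $371 | Dube: $1,859 | Chaudhri: $506

Total floor area = 1,654 + 835 + 4,190 + 1,141 = 7,820.
Pro-rata amounts: Sato 733.94; Becker 370.52; Dube 1,859.25; Chaudhri 506.30.
At nearest $1: Sato $734; Becker $371; Dube $1,859; Chaudhri $506. Sum = $3,470.
Rounded total matches; no reconciliation needed.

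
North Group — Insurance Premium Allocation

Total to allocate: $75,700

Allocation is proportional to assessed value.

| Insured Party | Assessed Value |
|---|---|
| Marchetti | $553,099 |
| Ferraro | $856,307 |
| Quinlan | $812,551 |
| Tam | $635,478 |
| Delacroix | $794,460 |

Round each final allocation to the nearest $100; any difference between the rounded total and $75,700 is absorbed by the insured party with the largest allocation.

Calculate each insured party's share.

Assessed value total: 3,651,895.
Pro-rata amounts: Marchetti 553,099/3,651,895 × $75,700 = 11,465.17; Ferraro 856,307/3,651,895 × $75,700 = 17,750.36; Quinlan 812,551/3,651,895 × $75,700 = 16,843.34; Tam 635,478/3,651,895 × $75,700 = 13,172.80; Delacroix 794,460/3,651,895 × $75,700 = 16,468.33.
At nearest $100: Marchetti $11,500; Ferraro $17,800; Quinlan $16,800; Tam $13,200; Delacroix $16,500. Sum = $75,800.
Difference $75,700 − $75,800 = −$100 applied to largest allocation (Ferraro): Ferraro becomes $17,700.

Marchetti: $11,500 | Ferraro: $17,700 | Quinlan: $16,800 | Tam: $13,200 | Delacroix: $16,500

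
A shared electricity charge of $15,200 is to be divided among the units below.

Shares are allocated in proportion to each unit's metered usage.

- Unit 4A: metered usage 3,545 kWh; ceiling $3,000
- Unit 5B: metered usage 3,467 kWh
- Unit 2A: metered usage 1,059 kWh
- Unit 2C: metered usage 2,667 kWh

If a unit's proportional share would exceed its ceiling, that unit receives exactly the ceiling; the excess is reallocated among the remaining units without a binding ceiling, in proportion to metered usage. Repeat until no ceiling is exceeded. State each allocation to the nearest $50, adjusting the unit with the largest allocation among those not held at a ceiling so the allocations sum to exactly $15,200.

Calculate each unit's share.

Unit 4A: $3,000 | Unit 5B: $5,900 | Unit 2A: $1,800 | Unit 2C: $4,500

Total metered usage = 10,738.
Pro-rata shares before constraints: Unit 4A 5,018.07; Unit 5B 4,907.66; Unit 2A 1,499.05; Unit 2C 3,775.23.
Capped: Unit 4A ($3,000); residual $12,200 reallocated over remaining metered usage 7,193.
Shares after redistribution: Unit 5B 5,880.36 → $5,900; Unit 2A 1,796.16 → $1,800; Unit 2C 4,523.48 → $4,500.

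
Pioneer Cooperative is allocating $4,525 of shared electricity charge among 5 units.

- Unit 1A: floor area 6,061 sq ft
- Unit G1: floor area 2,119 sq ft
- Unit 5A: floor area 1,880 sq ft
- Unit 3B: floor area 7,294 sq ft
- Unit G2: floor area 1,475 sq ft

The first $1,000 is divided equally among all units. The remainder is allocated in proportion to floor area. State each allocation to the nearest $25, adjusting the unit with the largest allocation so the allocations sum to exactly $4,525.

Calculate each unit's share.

Equal tier: $1,000 ÷ 5 = $200 apiece.
Remainder $3,525 by floor area (total 18,829): Unit 1A 1,134.69 → $1,125; Unit G1 396.70 → $400; Unit 5A 351.96 → $350; Unit 3B 1,365.52 → $1,375; Unit G2 276.14 → $275.
Totals: Unit 1A $200 + $1,125 = $1,325; Unit G1 $200 + $400 = $600; Unit 5A $200 + $350 = $550; Unit 3B $200 + $1,375 = $1,575; Unit G2 $200 + $275 = $475.

Unit 1A: $1,325; Unit G1: $600; Unit 5A: $550; Unit 3B: $1,575; Unit G2: $475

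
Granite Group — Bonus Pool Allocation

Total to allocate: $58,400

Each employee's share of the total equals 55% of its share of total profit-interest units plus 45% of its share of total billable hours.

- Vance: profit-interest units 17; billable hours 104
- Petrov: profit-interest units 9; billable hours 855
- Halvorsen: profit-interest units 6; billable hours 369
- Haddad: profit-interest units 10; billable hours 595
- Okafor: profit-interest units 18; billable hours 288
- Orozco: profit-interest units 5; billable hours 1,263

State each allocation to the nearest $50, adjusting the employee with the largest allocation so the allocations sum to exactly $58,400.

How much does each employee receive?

Totals — profit-interest units 65, billable hours 3,474.
Combined weights (55% profit-interest units + 45% billable hours): Vance 0.1573; Petrov 0.1869; Halvorsen 0.0986; Haddad 0.1617; Okafor 0.1896; Orozco 0.2059.
Pro-rata amounts: Vance 9,187.35; Petrov 10,915.26; Halvorsen 5,756.32; Haddad 9,442.57; Okafor 11,073.42; Orozco 12,025.07.
Rounded to nearest $50: Vance $9,200; Petrov $10,900; Halvorsen $5,750; Haddad $9,450; Okafor $11,050; Orozco $12,050. Sum = $58,400.
No rounding difference to absorb.

Vance: $9,200 · Petrov: $10,900 · Halvorsen: $5,750 · Haddad: $9,450 · Okafor: $11,050 · Orozco: $12,050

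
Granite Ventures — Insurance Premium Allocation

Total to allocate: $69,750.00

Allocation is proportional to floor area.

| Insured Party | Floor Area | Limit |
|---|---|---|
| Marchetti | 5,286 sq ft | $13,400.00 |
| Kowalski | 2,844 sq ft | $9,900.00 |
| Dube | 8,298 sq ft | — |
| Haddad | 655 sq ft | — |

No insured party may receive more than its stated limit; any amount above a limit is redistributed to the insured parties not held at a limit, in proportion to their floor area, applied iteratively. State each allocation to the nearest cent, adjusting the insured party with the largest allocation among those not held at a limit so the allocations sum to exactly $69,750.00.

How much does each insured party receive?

Combined floor area = 17,083.
Pro-rata shares before constraints: Marchetti 21,582.7723; Kowalski 11,612.0705; Dube 33,880.7879; Haddad 2,674.3693.
Cap binds for Marchetti ($13,400.00), Kowalski ($9,900.00); balance $46,450.00 reallocated over remaining floor area 8,953.
Shares after redistribution: Dube 43,051.7257 → $43,051.73; Haddad 3,398.2743 → $3,398.27.

Marchetti: $13,400.00 | Kowalski: $9,900.00 | Dube: $43,051.73 | Haddad: $3,398.27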